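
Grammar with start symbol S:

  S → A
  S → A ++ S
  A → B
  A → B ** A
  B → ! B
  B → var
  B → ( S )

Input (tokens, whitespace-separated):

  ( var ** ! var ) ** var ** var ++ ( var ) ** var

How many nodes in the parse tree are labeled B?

[S [A [B ( [S [A [B var] ** [A [B ! [B var]]]]] )] ** [A [B var] ** [A [B var]]]] ++ [S [A [B ( [S [A [B var]]] )] ** [A [B var]]]]]

9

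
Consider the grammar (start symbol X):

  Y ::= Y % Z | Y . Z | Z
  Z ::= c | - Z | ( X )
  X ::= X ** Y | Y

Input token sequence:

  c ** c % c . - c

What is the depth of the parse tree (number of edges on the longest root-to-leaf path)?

[X [X [Y [Z c]]] ** [Y [Y [Y [Z c]] % [Z c]] . [Z - [Z c]]]]

5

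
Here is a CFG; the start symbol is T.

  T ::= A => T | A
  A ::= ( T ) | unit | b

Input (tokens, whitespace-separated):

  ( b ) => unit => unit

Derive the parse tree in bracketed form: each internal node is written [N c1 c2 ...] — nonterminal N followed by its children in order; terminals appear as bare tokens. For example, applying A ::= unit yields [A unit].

T
A => T
( T ) => T
( A ) => T
( b ) => T
( b ) => A => T
( b ) => unit => T
( b ) => unit => A
( b ) => unit => unit

[T [A ( [T [A b]] )] => [T [A unit] => [T [A unit]]]]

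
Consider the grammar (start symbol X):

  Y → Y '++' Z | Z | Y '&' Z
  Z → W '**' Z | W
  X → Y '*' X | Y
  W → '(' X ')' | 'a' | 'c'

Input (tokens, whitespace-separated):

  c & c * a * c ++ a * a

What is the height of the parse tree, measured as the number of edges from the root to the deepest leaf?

7

[X [Y [Y [Z [W c]]] & [Z [W c]]] * [X [Y [Z [W a]]] * [X [Y [Y [Z [W c]]] ++ [Z [W a]]] * [X [Y [Z [W a]]]]]]]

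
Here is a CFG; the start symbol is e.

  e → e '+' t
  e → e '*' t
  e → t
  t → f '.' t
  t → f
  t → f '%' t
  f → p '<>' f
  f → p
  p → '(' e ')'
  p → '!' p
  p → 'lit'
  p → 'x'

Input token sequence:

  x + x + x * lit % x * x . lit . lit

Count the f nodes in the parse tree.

[e [e [e [e [e [t [f [p x]]]] + [t [f [p x]]]] + [t [f [p x]]]] * [t [f [p lit]] % [t [f [p x]]]]] * [t [f [p x]] . [t [f [p lit]] . [t [f [p lit]]]]]]

8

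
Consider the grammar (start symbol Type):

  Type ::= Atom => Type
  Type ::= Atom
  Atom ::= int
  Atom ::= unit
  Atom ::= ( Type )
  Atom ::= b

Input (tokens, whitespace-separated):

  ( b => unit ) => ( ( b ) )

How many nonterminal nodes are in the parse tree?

[Type [Atom ( [Type [Atom b] => [Type [Atom unit]]] )] => [Type [Atom ( [Type [Atom ( [Type [Atom b]] )]] )]]]

12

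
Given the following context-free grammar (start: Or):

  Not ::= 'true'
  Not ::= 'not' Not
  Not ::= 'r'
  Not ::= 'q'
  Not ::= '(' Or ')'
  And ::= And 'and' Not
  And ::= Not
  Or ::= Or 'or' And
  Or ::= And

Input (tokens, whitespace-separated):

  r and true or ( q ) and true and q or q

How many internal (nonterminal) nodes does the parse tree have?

18

[Or [Or [Or [And [And [Not r]] and [Not true]]] or [And [And [And [Not ( [Or [And [Not q]]] )]] and [Not true]] and [Not q]]] or [And [Not q]]]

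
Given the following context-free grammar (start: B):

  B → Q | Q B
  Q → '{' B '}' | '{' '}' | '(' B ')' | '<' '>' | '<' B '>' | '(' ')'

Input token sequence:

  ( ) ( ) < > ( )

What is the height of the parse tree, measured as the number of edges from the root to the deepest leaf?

5

[B [Q ( )] [B [Q ( )] [B [Q < >] [B [Q ( )]]]]]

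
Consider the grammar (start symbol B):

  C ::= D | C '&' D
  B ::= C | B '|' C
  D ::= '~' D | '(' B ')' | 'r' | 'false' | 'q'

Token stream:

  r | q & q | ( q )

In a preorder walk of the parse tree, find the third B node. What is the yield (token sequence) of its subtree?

r

[B [B [B [C [D r]]] | [C [C [D q]] & [D q]]] | [C [D ( [B [C [D q]]] )]]]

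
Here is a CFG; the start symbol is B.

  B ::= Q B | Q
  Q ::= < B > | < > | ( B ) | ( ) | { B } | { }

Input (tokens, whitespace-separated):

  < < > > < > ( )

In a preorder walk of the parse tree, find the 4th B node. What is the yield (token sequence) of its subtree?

[B [Q < [B [Q < >]] >] [B [Q < >] [B [Q ( )]]]]

( )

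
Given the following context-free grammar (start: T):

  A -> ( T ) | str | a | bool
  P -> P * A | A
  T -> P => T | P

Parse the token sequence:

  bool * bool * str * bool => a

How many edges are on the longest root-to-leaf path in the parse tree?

[T [P [P [P [P [A bool]] * [A bool]] * [A str]] * [A bool]] => [T [P [A a]]]]

6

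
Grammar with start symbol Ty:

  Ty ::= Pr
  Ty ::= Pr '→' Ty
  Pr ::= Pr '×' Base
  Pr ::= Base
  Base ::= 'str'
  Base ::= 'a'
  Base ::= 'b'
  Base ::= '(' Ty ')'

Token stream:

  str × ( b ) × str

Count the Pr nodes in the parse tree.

4

[Ty [Pr [Pr [Pr [Base str]] × [Base ( [Ty [Pr [Base b]]] )]] × [Base str]]]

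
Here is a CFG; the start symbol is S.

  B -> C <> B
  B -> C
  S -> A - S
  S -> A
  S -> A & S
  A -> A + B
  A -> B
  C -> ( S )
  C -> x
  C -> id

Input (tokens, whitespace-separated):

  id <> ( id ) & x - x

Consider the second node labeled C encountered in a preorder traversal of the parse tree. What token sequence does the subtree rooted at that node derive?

( id )

[S [A [B [C id] <> [B [C ( [S [A [B [C id]]]] )]]]] & [S [A [B [C x]]] - [S [A [B [C x]]]]]]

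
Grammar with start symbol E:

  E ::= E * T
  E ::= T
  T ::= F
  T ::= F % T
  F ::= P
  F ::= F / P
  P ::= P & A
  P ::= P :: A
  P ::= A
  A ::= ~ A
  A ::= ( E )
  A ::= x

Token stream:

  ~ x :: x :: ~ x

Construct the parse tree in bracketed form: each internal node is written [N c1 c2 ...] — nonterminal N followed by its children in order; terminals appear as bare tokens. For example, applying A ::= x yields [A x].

E
T
F
P
P :: A
P :: A :: A
A :: A :: A
~ A :: A :: A
~ x :: A :: A
~ x :: x :: A
~ x :: x :: ~ A
~ x :: x :: ~ x

[E [T [F [P [P [P [A ~ [A x]]] :: [A x]] :: [A ~ [A x]]]]]]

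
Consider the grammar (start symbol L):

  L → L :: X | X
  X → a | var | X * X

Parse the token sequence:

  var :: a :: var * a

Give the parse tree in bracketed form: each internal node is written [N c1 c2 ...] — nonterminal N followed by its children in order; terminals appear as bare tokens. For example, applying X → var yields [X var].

[L [L [L [X var]] :: [X a]] :: [X [X var] * [X a]]]

L
L :: X
L :: X :: X
X :: X :: X
var :: X :: X
var :: a :: X
var :: a :: X * X
var :: a :: var * X
var :: a :: var * a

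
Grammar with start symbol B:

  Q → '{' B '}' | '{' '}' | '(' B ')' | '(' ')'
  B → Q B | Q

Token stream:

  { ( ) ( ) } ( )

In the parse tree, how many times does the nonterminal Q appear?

4

[B [Q { [B [Q ( )] [B [Q ( )]]] }] [B [Q ( )]]]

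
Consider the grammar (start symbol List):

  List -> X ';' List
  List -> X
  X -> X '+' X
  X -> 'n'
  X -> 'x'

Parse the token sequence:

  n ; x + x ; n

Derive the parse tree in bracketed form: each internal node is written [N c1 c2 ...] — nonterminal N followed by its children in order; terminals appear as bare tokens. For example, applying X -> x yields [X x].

[List [X n] ; [List [X [X x] + [X x]] ; [List [X n]]]]

List
X ; List
n ; List
n ; X ; List
n ; X + X ; List
n ; x + X ; List
n ; x + x ; List
n ; x + x ; X
n ; x + x ; n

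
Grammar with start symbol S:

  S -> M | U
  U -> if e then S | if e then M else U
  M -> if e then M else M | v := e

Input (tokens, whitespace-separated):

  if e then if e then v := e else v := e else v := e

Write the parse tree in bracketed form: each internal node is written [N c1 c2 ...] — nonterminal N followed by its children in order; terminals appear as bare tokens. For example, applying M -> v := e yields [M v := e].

[S [M if e then [M if e then [M v := e] else [M v := e]] else [M v := e]]]

S
M
if e then M else M
if e then if e then M else M else M
if e then if e then v := e else M else M
if e then if e then v := e else v := e else M
if e then if e then v := e else v := e else v := e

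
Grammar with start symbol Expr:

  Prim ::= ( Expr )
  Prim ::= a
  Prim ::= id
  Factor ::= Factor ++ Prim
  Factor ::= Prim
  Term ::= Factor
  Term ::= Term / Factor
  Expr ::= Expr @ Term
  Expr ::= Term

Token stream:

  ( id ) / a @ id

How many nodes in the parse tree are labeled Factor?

[Expr [Expr [Term [Term [Factor [Prim ( [Expr [Term [Factor [Prim id]]]] )]]] / [Factor [Prim a]]]] @ [Term [Factor [Prim id]]]]

4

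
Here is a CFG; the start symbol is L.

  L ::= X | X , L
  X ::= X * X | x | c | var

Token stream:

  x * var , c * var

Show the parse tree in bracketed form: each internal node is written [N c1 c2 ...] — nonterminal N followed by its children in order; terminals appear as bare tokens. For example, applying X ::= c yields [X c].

[L [X [X x] * [X var]] , [L [X [X c] * [X var]]]]

L
X , L
X * X , L
x * X , L
x * var , L
x * var , X
x * var , X * X
x * var , c * X
x * var , c * var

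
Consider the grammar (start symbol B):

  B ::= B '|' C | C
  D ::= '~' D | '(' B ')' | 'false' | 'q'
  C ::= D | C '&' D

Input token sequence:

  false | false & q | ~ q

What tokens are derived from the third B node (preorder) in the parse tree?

[B [B [B [C [D false]]] | [C [C [D false]] & [D q]]] | [C [D ~ [D q]]]]

false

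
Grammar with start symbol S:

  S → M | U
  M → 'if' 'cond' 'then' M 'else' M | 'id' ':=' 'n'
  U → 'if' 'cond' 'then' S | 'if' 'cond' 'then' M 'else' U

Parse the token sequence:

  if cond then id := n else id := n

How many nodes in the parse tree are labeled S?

[S [M if cond then [M id := n] else [M id := n]]]

1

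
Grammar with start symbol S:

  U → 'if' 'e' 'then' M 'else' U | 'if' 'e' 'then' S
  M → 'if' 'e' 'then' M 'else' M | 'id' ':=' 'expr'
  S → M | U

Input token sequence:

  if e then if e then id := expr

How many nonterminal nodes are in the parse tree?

6

[S [U if e then [S [U if e then [S [M id := expr]]]]]]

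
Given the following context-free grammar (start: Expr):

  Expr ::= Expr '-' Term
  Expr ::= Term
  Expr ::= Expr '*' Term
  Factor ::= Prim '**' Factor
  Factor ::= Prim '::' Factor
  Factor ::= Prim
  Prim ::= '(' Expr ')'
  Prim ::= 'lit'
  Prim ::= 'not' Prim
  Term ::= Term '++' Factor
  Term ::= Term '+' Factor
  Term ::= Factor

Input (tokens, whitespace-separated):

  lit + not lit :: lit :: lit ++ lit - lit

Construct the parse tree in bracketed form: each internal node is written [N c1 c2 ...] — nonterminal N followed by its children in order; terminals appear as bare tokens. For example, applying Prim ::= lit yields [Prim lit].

[Expr [Expr [Term [Term [Term [Factor [Prim lit]]] + [Factor [Prim not [Prim lit]] :: [Factor [Prim lit] :: [Factor [Prim lit]]]]] ++ [Factor [Prim lit]]]] - [Term [Factor [Prim lit]]]]

Expr
Expr - Term
Term - Term
Term ++ Factor - Term
Term + Factor ++ Factor - Term
Factor + Factor ++ Factor - Term
Prim + Factor ++ Factor - Term
lit + Factor ++ Factor - Term
lit + Prim :: Factor ++ Factor - Term
lit + not Prim :: Factor ++ Factor - Term
lit + not lit :: Factor ++ Factor - Term
lit + not lit :: Prim :: Factor ++ Factor - Term
lit + not lit :: lit :: Factor ++ Factor - Term
lit + not lit :: lit :: Prim ++ Factor - Term
lit + not lit :: lit :: lit ++ Factor - Term
lit + not lit :: lit :: lit ++ Prim - Term
lit + not lit :: lit :: lit ++ lit - Term
lit + not lit :: lit :: lit ++ lit - Factor
lit + not lit :: lit :: lit ++ lit - Prim
lit + not lit :: lit :: lit ++ lit - lit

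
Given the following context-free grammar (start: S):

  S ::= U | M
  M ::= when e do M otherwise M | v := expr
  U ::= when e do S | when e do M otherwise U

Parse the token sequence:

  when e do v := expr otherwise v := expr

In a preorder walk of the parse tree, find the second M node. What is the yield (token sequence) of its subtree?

[S [M when e do [M v := expr] otherwise [M v := expr]]]

v := expr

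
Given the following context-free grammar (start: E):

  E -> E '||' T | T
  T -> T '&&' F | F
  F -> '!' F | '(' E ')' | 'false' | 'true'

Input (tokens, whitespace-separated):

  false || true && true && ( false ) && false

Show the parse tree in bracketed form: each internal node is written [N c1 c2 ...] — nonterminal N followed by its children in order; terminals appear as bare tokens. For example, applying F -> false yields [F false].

E
E || T
T || T
F || T
false || T
false || T && F
false || T && F && F
false || T && F && F && F
false || F && F && F && F
false || true && F && F && F
false || true && true && F && F
false || true && true && ( E ) && F
false || true && true && ( T ) && F
false || true && true && ( F ) && F
false || true && true && ( false ) && F
false || true && true && ( false ) && false

[E [E [T [F false]]] || [T [T [T [T [F true]] && [F true]] && [F ( [E [T [F false]]] )]] && [F false]]]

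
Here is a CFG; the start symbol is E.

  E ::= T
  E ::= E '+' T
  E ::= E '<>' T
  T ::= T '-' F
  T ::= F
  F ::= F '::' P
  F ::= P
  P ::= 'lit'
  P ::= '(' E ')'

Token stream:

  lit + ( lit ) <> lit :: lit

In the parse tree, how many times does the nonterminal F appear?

[E [E [E [T [F [P lit]]]] + [T [F [P ( [E [T [F [P lit]]]] )]]]] <> [T [F [F [P lit]] :: [P lit]]]]

5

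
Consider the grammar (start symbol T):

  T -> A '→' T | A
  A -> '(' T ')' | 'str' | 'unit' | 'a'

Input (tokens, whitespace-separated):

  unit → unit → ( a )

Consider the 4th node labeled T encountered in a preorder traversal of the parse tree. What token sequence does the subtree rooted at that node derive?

[T [A unit] → [T [A unit] → [T [A ( [T [A a]] )]]]]

a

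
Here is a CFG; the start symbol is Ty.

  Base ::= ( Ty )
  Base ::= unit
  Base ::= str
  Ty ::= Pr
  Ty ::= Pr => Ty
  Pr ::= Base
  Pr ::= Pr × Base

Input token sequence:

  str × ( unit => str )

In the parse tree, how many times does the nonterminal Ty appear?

3

[Ty [Pr [Pr [Base str]] × [Base ( [Ty [Pr [Base unit]] => [Ty [Pr [Base str]]]] )]]]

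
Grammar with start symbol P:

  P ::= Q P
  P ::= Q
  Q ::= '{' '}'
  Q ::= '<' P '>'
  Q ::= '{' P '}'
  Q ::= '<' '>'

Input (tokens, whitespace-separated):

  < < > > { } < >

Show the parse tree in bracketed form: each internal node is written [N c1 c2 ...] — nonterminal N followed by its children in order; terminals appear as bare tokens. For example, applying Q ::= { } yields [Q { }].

[P [Q < [P [Q < >]] >] [P [Q { }] [P [Q < >]]]]

P
Q P
< P > P
< Q > P
< < > > P
< < > > Q P
< < > > { } P
< < > > { } Q
< < > > { } < >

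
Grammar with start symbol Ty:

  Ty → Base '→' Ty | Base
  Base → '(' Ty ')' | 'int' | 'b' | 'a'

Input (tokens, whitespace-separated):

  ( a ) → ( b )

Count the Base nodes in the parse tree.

[Ty [Base ( [Ty [Base a]] )] → [Ty [Base ( [Ty [Base b]] )]]]

4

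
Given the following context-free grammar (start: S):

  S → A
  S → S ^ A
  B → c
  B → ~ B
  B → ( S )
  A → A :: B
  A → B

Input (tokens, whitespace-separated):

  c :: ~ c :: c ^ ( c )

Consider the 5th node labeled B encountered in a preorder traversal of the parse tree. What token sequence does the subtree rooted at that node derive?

( c )

[S [S [A [A [A [B c]] :: [B ~ [B c]]] :: [B c]]] ^ [A [B ( [S [A [B c]]] )]]]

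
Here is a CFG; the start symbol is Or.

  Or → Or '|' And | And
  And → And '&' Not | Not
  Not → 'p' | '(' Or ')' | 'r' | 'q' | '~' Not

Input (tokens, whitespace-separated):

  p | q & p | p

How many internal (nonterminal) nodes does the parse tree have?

[Or [Or [Or [And [Not p]]] | [And [And [Not q]] & [Not p]]] | [And [Not p]]]

11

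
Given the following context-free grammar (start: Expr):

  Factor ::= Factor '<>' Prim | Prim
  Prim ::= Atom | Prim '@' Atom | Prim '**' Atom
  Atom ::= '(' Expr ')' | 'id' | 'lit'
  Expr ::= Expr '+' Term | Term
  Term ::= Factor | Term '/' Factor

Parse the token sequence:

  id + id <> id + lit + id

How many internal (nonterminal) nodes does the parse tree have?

23

[Expr [Expr [Expr [Expr [Term [Factor [Prim [Atom id]]]]] + [Term [Factor [Factor [Prim [Atom id]]] <> [Prim [Atom id]]]]] + [Term [Factor [Prim [Atom lit]]]]] + [Term [Factor [Prim [Atom id]]]]]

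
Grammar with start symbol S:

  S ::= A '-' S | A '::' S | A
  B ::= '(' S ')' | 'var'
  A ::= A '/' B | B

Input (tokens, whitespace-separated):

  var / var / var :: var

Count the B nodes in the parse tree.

4

[S [A [A [A [B var]] / [B var]] / [B var]] :: [S [A [B var]]]]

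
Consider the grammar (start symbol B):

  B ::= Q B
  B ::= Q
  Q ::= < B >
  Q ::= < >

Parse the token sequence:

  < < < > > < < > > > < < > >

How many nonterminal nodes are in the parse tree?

[B [Q < [B [Q < [B [Q < >]] >] [B [Q < [B [Q < >]] >]]] >] [B [Q < [B [Q < >]] >]]]

14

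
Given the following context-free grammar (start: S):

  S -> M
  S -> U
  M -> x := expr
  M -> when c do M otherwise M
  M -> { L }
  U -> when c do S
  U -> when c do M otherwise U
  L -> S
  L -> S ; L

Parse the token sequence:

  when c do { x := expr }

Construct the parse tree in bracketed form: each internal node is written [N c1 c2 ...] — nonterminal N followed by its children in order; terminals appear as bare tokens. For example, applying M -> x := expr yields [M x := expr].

[S [U when c do [S [M { [L [S [M x := expr]]] }]]]]

S
U
when c do S
when c do M
when c do { L }
when c do { S }
when c do { M }
when c do { x := expr }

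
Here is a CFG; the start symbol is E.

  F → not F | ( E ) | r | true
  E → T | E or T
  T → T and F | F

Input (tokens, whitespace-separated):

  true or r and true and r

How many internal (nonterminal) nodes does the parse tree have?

[E [E [T [F true]]] or [T [T [T [F r]] and [F true]] and [F r]]]

10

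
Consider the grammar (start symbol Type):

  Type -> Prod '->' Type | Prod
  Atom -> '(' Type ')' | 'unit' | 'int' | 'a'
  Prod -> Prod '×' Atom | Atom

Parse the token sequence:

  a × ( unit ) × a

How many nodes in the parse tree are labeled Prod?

4

[Type [Prod [Prod [Prod [Atom a]] × [Atom ( [Type [Prod [Atom unit]]] )]] × [Atom a]]]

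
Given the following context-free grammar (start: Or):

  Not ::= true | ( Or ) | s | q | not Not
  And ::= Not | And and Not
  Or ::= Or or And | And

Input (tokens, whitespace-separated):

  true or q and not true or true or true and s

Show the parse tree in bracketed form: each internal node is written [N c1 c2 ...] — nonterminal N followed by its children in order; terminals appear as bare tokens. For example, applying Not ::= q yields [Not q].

Or
Or or And
Or or And or And
Or or And or And or And
And or And or And or And
Not or And or And or And
true or And or And or And
true or And and Not or And or And
true or Not and Not or And or And
true or q and Not or And or And
true or q and not Not or And or And
true or q and not true or And or And
true or q and not true or Not or And
true or q and not true or true or And
true or q and not true or true or And and Not
true or q and not true or true or Not and Not
true or q and not true or true or true and Not
true or q and not true or true or true and s

[Or [Or [Or [Or [And [Not true]]] or [And [And [Not q]] and [Not not [Not true]]]] or [And [Not true]]] or [And [And [Not true]] and [Not s]]]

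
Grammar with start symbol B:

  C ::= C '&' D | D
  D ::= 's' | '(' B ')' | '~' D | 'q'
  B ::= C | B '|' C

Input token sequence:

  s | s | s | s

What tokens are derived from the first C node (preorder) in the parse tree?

[B [B [B [B [C [D s]]] | [C [D s]]] | [C [D s]]] | [C [D s]]]

s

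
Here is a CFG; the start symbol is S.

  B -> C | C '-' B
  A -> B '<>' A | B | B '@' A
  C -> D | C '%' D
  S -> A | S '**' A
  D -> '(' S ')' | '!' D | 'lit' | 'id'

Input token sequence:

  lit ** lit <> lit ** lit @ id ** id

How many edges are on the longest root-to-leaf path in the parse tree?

[S [S [S [S [A [B [C [D lit]]]]] ** [A [B [C [D lit]]] <> [A [B [C [D lit]]]]]] ** [A [B [C [D lit]]] @ [A [B [C [D id]]]]]] ** [A [B [C [D id]]]]]

8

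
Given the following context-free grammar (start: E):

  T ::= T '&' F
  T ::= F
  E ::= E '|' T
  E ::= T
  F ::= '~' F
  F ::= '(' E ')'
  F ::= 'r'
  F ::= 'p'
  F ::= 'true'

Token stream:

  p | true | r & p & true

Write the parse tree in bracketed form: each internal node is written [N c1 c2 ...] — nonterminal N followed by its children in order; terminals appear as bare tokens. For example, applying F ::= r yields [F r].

E
E | T
E | T | T
T | T | T
F | T | T
p | T | T
p | F | T
p | true | T
p | true | T & F
p | true | T & F & F
p | true | F & F & F
p | true | r & F & F
p | true | r & p & F
p | true | r & p & true

[E [E [E [T [F p]]] | [T [F true]]] | [T [T [T [F r]] & [F p]] & [F true]]]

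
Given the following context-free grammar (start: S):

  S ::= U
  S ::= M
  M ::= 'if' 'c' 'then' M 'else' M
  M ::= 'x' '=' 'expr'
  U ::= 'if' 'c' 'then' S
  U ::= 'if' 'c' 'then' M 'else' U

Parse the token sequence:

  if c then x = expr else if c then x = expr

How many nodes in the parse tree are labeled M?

[S [U if c then [M x = expr] else [U if c then [S [M x = expr]]]]]

2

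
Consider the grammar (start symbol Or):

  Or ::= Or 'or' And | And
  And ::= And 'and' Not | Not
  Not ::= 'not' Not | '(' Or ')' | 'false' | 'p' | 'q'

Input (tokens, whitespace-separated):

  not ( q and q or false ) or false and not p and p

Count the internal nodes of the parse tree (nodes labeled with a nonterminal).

[Or [Or [And [Not not [Not ( [Or [Or [And [And [Not q]] and [Not q]]] or [And [Not false]]] )]]]] or [And [And [And [Not false]] and [Not not [Not p]]] and [Not p]]]

20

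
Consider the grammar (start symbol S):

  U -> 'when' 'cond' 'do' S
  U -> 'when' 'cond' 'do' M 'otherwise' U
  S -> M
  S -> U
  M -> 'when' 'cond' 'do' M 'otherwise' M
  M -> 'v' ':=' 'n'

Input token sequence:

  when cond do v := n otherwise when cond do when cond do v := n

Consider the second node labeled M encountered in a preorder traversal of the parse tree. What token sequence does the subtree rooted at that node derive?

[S [U when cond do [M v := n] otherwise [U when cond do [S [U when cond do [S [M v := n]]]]]]]

v := n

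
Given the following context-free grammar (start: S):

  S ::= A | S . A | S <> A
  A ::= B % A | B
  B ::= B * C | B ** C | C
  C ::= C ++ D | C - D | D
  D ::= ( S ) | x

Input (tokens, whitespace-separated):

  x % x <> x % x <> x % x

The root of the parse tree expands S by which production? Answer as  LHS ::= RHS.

[S [S [S [A [B [C [D x]]] % [A [B [C [D x]]]]]] <> [A [B [C [D x]]] % [A [B [C [D x]]]]]] <> [A [B [C [D x]]] % [A [B [C [D x]]]]]]

S ::= S <> A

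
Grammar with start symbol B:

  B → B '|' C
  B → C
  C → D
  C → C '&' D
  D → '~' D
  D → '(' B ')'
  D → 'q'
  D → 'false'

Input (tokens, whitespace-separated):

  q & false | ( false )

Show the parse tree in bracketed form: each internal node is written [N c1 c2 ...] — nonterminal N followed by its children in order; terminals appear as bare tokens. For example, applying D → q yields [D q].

[B [B [C [C [D q]] & [D false]]] | [C [D ( [B [C [D false]]] )]]]

B
B | C
C | C
C & D | C
D & D | C
q & D | C
q & false | C
q & false | D
q & false | ( B )
q & false | ( C )
q & false | ( D )
q & false | ( false )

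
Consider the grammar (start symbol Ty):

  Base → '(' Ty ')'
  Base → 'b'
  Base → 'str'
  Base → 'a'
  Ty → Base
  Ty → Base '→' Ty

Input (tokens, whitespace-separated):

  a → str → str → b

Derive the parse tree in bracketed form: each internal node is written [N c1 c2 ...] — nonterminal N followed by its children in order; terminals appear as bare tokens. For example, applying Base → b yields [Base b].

Ty
Base → Ty
a → Ty
a → Base → Ty
a → str → Ty
a → str → Base → Ty
a → str → str → Ty
a → str → str → Base
a → str → str → b

[Ty [Base a] → [Ty [Base str] → [Ty [Base str] → [Ty [Base b]]]]]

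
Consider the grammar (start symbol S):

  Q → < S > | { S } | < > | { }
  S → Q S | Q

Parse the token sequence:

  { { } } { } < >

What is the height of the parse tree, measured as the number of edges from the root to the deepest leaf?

[S [Q { [S [Q { }]] }] [S [Q { }] [S [Q < >]]]]

4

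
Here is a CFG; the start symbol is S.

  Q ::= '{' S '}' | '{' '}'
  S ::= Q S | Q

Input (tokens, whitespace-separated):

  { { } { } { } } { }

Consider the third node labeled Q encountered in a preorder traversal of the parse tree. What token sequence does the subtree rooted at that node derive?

{ }

[S [Q { [S [Q { }] [S [Q { }] [S [Q { }]]]] }] [S [Q { }]]]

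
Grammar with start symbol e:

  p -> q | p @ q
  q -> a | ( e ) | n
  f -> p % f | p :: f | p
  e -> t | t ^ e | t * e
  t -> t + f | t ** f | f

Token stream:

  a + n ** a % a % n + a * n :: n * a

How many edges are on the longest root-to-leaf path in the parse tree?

[e [t [t [t [t [f [p [q a]]]] + [f [p [q n]]]] ** [f [p [q a]] % [f [p [q a]] % [f [p [q n]]]]]] + [f [p [q a]]]] * [e [t [f [p [q n]] :: [f [p [q n]]]]] * [e [t [f [p [q a]]]]]]]

8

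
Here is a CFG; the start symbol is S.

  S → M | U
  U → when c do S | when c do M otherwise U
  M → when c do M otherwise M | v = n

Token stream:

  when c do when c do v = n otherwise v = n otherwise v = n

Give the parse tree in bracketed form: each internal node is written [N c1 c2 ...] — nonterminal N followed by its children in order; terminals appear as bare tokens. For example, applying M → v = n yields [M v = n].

S
M
when c do M otherwise M
when c do when c do M otherwise M otherwise M
when c do when c do v = n otherwise M otherwise M
when c do when c do v = n otherwise v = n otherwise M
when c do when c do v = n otherwise v = n otherwise v = n

[S [M when c do [M when c do [M v = n] otherwise [M v = n]] otherwise [M v = n]]]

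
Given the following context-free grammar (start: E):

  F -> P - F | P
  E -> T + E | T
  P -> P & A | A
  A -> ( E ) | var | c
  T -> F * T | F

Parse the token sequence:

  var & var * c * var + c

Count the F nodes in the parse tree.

[E [T [F [P [P [A var]] & [A var]]] * [T [F [P [A c]]] * [T [F [P [A var]]]]]] + [E [T [F [P [A c]]]]]]

4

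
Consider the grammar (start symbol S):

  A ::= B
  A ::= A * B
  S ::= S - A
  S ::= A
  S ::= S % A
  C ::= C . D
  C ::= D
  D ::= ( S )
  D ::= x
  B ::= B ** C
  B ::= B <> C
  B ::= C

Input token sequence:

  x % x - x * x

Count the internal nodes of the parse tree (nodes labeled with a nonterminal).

[S [S [S [A [B [C [D x]]]]] % [A [B [C [D x]]]]] - [A [A [B [C [D x]]]] * [B [C [D x]]]]]

19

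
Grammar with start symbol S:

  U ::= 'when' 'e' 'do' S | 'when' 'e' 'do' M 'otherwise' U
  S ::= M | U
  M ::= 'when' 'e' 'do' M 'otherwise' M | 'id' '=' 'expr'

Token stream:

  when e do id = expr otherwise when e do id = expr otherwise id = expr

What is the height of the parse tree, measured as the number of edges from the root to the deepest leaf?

4

[S [M when e do [M id = expr] otherwise [M when e do [M id = expr] otherwise [M id = expr]]]]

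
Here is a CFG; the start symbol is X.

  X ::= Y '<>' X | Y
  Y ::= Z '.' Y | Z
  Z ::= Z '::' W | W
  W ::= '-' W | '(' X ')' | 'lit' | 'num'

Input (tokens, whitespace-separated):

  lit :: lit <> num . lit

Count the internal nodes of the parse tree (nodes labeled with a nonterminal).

[X [Y [Z [Z [W lit]] :: [W lit]]] <> [X [Y [Z [W num]] . [Y [Z [W lit]]]]]]

13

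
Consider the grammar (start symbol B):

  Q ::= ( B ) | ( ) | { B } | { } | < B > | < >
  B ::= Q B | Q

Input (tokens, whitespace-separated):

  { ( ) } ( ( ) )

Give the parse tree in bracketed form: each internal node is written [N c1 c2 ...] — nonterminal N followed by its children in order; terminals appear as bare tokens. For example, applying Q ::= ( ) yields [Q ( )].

B
Q B
{ B } B
{ Q } B
{ ( ) } B
{ ( ) } Q
{ ( ) } ( B )
{ ( ) } ( Q )
{ ( ) } ( ( ) )

[B [Q { [B [Q ( )]] }] [B [Q ( [B [Q ( )]] )]]]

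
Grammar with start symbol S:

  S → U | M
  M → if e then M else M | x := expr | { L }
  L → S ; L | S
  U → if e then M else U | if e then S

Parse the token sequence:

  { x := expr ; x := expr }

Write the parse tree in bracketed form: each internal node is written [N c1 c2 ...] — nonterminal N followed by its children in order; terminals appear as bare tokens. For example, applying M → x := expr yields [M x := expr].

[S [M { [L [S [M x := expr]] ; [L [S [M x := expr]]]] }]]

S
M
{ L }
{ S ; L }
{ M ; L }
{ x := expr ; L }
{ x := expr ; S }
{ x := expr ; M }
{ x := expr ; x := expr }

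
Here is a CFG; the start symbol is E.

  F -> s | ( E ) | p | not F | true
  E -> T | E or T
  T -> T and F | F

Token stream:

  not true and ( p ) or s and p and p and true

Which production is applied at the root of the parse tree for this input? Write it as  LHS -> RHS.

E -> E or T

[E [E [T [T [F not [F true]]] and [F ( [E [T [F p]]] )]]] or [T [T [T [T [F s]] and [F p]] and [F p]] and [F true]]]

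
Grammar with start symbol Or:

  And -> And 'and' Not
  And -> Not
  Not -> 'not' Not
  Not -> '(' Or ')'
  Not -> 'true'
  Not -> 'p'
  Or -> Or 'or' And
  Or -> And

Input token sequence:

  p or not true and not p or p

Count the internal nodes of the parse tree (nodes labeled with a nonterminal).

[Or [Or [Or [And [Not p]]] or [And [And [Not not [Not true]]] and [Not not [Not p]]]] or [And [Not p]]]

13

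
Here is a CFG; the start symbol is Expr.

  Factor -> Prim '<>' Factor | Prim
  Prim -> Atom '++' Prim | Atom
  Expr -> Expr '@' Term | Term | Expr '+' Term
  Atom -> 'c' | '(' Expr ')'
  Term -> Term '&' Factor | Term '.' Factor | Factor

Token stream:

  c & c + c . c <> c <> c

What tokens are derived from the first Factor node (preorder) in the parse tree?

[Expr [Expr [Term [Term [Factor [Prim [Atom c]]]] & [Factor [Prim [Atom c]]]]] + [Term [Term [Factor [Prim [Atom c]]]] . [Factor [Prim [Atom c]] <> [Factor [Prim [Atom c]] <> [Factor [Prim [Atom c]]]]]]]

c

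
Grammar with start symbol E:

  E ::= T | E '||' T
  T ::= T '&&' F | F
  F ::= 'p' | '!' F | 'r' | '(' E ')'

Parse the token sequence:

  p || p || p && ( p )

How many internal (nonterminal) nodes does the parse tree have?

[E [E [E [T [F p]]] || [T [F p]]] || [T [T [F p]] && [F ( [E [T [F p]]] )]]]

14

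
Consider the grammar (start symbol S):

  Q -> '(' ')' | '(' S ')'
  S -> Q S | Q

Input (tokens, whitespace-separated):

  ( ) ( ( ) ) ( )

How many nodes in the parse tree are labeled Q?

[S [Q ( )] [S [Q ( [S [Q ( )]] )] [S [Q ( )]]]]

4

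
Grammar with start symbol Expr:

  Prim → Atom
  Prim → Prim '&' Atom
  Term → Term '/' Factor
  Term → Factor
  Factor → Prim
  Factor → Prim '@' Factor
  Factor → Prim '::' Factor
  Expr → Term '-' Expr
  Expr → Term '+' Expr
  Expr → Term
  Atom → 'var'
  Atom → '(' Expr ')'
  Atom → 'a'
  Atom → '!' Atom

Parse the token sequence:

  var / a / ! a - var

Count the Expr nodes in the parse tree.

[Expr [Term [Term [Term [Factor [Prim [Atom var]]]] / [Factor [Prim [Atom a]]]] / [Factor [Prim [Atom ! [Atom a]]]]] - [Expr [Term [Factor [Prim [Atom var]]]]]]

2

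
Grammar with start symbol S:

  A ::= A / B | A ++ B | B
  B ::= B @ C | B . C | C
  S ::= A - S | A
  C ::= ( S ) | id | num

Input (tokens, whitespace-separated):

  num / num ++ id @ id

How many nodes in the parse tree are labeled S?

1

[S [A [A [A [B [C num]]] / [B [C num]]] ++ [B [B [C id]] @ [C id]]]]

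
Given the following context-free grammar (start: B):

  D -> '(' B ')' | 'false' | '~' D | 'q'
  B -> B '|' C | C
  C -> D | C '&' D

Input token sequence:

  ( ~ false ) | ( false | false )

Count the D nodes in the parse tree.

6

[B [B [C [D ( [B [C [D ~ [D false]]]] )]]] | [C [D ( [B [B [C [D false]]] | [C [D false]]] )]]]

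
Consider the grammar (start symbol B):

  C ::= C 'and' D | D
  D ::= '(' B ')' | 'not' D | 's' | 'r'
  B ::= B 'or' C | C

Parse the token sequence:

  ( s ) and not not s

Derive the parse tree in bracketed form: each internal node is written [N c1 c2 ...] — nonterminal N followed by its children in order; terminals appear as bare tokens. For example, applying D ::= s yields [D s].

[B [C [C [D ( [B [C [D s]]] )]] and [D not [D not [D s]]]]]

B
C
C and D
D and D
( B ) and D
( C ) and D
( D ) and D
( s ) and D
( s ) and not D
( s ) and not not D
( s ) and not not s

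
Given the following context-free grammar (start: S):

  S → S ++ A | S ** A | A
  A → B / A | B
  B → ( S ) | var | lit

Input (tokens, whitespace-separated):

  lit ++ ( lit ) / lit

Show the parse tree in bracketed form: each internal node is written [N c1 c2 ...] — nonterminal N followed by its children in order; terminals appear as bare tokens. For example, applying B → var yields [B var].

S
S ++ A
A ++ A
B ++ A
lit ++ A
lit ++ B / A
lit ++ ( S ) / A
lit ++ ( A ) / A
lit ++ ( B ) / A
lit ++ ( lit ) / A
lit ++ ( lit ) / B
lit ++ ( lit ) / lit

[S [S [A [B lit]]] ++ [A [B ( [S [A [B lit]]] )] / [A [B lit]]]]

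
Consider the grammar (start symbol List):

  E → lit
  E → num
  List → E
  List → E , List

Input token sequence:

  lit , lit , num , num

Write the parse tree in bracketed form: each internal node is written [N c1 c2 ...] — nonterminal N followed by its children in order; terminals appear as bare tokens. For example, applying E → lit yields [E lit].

List
E , List
lit , List
lit , E , List
lit , lit , List
lit , lit , E , List
lit , lit , num , List
lit , lit , num , E
lit , lit , num , num

[List [E lit] , [List [E lit] , [List [E num] , [List [E num]]]]]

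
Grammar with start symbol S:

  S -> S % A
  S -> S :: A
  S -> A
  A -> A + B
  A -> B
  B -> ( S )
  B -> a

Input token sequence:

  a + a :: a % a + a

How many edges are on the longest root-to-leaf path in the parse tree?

[S [S [S [A [A [B a]] + [B a]]] :: [A [B a]]] % [A [A [B a]] + [B a]]]

6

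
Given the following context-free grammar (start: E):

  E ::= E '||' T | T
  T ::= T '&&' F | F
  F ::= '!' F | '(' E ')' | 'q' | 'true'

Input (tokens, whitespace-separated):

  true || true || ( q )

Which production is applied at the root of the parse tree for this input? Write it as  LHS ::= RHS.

E ::= E '||' T

[E [E [E [T [F true]]] || [T [F true]]] || [T [F ( [E [T [F q]]] )]]]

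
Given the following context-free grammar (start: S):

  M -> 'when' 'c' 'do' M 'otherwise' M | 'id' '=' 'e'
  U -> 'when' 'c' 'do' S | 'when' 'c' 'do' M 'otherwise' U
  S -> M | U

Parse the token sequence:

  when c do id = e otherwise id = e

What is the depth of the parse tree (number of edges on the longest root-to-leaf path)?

[S [M when c do [M id = e] otherwise [M id = e]]]

3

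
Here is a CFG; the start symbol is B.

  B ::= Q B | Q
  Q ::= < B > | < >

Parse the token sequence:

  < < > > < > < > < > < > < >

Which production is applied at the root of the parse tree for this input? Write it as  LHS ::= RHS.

[B [Q < [B [Q < >]] >] [B [Q < >] [B [Q < >] [B [Q < >] [B [Q < >] [B [Q < >]]]]]]]

B ::= Q B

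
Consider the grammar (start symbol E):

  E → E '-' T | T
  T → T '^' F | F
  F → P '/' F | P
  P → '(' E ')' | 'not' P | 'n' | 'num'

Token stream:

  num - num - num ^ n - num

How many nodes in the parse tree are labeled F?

[E [E [E [E [T [F [P num]]]] - [T [F [P num]]]] - [T [T [F [P num]]] ^ [F [P n]]]] - [T [F [P num]]]]

5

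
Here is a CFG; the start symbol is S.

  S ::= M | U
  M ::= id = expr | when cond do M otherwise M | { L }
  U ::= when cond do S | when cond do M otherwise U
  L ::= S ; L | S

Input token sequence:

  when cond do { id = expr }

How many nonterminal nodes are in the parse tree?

[S [U when cond do [S [M { [L [S [M id = expr]]] }]]]]

7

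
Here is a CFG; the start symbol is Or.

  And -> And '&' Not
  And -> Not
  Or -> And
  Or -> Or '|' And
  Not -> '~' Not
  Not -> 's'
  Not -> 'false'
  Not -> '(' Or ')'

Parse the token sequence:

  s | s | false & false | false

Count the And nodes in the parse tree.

5

[Or [Or [Or [Or [And [Not s]]] | [And [Not s]]] | [And [And [Not false]] & [Not false]]] | [And [Not false]]]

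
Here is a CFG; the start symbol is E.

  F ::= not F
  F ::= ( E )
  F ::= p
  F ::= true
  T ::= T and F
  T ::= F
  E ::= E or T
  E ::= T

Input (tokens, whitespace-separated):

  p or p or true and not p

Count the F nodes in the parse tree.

[E [E [E [T [F p]]] or [T [F p]]] or [T [T [F true]] and [F not [F p]]]]

5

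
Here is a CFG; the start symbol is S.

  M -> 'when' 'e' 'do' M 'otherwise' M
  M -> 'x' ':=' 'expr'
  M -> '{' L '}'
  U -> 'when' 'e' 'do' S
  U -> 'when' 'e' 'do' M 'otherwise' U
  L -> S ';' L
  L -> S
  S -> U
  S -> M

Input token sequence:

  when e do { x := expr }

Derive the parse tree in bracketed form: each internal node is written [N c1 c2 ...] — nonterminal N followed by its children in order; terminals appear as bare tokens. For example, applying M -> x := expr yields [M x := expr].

S
U
when e do S
when e do M
when e do { L }
when e do { S }
when e do { M }
when e do { x := expr }

[S [U when e do [S [M { [L [S [M x := expr]]] }]]]]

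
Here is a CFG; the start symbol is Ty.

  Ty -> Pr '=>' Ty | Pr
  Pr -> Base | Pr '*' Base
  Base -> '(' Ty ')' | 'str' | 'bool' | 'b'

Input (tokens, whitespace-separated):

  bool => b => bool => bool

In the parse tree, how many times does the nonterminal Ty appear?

4

[Ty [Pr [Base bool]] => [Ty [Pr [Base b]] => [Ty [Pr [Base bool]] => [Ty [Pr [Base bool]]]]]]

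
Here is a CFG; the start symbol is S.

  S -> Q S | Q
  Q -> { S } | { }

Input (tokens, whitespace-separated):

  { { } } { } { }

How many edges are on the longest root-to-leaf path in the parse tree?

[S [Q { [S [Q { }]] }] [S [Q { }] [S [Q { }]]]]

4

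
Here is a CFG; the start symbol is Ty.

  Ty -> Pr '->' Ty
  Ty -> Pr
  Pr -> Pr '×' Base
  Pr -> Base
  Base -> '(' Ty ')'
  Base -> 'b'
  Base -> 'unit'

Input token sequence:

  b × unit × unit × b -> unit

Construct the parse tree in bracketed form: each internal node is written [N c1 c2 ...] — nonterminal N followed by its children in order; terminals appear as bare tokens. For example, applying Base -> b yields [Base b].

[Ty [Pr [Pr [Pr [Pr [Base b]] × [Base unit]] × [Base unit]] × [Base b]] -> [Ty [Pr [Base unit]]]]

Ty
Pr -> Ty
Pr × Base -> Ty
Pr × Base × Base -> Ty
Pr × Base × Base × Base -> Ty
Base × Base × Base × Base -> Ty
b × Base × Base × Base -> Ty
b × unit × Base × Base -> Ty
b × unit × unit × Base -> Ty
b × unit × unit × b -> Ty
b × unit × unit × b -> Pr
b × unit × unit × b -> Base
b × unit × unit × b -> unit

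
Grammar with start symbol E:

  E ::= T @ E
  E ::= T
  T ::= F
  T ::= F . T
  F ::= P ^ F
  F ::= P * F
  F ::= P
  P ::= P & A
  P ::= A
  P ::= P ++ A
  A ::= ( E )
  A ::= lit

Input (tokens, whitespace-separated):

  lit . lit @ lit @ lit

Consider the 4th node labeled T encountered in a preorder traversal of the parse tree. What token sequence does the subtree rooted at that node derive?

lit

[E [T [F [P [A lit]]] . [T [F [P [A lit]]]]] @ [E [T [F [P [A lit]]]] @ [E [T [F [P [A lit]]]]]]]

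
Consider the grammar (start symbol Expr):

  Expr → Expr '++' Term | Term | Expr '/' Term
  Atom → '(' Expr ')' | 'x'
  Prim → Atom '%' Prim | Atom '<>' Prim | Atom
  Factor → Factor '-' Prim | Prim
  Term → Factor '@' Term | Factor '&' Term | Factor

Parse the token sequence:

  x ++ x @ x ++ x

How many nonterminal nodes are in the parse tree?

19

[Expr [Expr [Expr [Term [Factor [Prim [Atom x]]]]] ++ [Term [Factor [Prim [Atom x]]] @ [Term [Factor [Prim [Atom x]]]]]] ++ [Term [Factor [Prim [Atom x]]]]]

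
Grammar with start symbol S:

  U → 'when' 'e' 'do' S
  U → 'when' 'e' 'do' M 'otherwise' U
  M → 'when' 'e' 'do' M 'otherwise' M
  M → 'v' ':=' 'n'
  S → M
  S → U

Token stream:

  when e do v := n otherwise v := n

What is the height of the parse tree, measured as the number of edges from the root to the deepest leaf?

[S [M when e do [M v := n] otherwise [M v := n]]]

3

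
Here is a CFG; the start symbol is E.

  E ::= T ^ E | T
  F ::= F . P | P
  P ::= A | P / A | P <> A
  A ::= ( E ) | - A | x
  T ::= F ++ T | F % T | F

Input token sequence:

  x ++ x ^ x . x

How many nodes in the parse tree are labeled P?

[E [T [F [P [A x]]] ++ [T [F [P [A x]]]]] ^ [E [T [F [F [P [A x]]] . [P [A x]]]]]]

4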